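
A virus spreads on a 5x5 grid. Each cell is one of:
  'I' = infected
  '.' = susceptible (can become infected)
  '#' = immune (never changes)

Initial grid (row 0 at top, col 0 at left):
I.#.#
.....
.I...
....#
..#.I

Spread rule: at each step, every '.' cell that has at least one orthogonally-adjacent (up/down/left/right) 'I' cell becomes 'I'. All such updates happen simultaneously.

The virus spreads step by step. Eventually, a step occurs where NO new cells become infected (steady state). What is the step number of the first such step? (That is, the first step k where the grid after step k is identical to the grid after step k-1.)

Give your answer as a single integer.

Step 0 (initial): 3 infected
Step 1: +7 new -> 10 infected
Step 2: +6 new -> 16 infected
Step 3: +3 new -> 19 infected
Step 4: +2 new -> 21 infected
Step 5: +0 new -> 21 infected

Answer: 5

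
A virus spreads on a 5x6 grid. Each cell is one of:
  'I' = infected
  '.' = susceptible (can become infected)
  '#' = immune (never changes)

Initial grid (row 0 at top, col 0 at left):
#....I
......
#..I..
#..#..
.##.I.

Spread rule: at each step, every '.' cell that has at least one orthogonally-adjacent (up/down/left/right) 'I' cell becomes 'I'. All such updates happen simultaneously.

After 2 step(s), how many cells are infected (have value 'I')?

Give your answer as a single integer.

Answer: 18

Derivation:
Step 0 (initial): 3 infected
Step 1: +8 new -> 11 infected
Step 2: +7 new -> 18 infected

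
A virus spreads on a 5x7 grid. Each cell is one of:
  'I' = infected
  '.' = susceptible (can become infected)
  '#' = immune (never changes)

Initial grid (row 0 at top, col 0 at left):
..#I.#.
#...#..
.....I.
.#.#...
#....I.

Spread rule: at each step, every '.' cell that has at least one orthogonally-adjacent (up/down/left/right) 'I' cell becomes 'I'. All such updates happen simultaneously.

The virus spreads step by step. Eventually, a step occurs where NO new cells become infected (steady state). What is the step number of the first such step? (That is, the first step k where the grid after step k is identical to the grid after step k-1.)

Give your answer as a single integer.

Step 0 (initial): 3 infected
Step 1: +8 new -> 11 infected
Step 2: +6 new -> 17 infected
Step 3: +4 new -> 21 infected
Step 4: +4 new -> 25 infected
Step 5: +2 new -> 27 infected
Step 6: +1 new -> 28 infected
Step 7: +0 new -> 28 infected

Answer: 7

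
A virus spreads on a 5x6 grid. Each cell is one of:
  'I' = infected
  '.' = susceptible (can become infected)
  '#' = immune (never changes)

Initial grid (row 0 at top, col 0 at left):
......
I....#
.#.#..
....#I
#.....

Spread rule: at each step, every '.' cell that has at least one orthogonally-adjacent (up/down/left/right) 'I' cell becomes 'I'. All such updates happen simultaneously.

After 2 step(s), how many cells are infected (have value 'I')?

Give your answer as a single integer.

Step 0 (initial): 2 infected
Step 1: +5 new -> 7 infected
Step 2: +5 new -> 12 infected

Answer: 12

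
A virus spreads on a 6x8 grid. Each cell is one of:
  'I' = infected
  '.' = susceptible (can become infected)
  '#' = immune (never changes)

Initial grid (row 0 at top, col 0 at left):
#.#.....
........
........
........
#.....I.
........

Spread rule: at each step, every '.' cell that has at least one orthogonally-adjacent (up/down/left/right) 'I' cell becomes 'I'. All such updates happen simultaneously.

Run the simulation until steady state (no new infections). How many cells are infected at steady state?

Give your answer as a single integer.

Answer: 45

Derivation:
Step 0 (initial): 1 infected
Step 1: +4 new -> 5 infected
Step 2: +6 new -> 11 infected
Step 3: +6 new -> 17 infected
Step 4: +7 new -> 24 infected
Step 5: +7 new -> 31 infected
Step 6: +5 new -> 36 infected
Step 7: +5 new -> 41 infected
Step 8: +2 new -> 43 infected
Step 9: +2 new -> 45 infected
Step 10: +0 new -> 45 infected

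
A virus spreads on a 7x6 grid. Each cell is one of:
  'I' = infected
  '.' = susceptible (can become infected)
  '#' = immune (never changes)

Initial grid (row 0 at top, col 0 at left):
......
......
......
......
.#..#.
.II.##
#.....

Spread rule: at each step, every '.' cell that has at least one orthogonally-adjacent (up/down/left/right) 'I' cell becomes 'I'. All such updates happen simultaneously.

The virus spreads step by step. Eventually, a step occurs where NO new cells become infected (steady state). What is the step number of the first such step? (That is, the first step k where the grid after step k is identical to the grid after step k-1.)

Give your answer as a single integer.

Answer: 9

Derivation:
Step 0 (initial): 2 infected
Step 1: +5 new -> 7 infected
Step 2: +4 new -> 11 infected
Step 3: +5 new -> 16 infected
Step 4: +6 new -> 22 infected
Step 5: +6 new -> 28 infected
Step 6: +6 new -> 34 infected
Step 7: +2 new -> 36 infected
Step 8: +1 new -> 37 infected
Step 9: +0 new -> 37 infected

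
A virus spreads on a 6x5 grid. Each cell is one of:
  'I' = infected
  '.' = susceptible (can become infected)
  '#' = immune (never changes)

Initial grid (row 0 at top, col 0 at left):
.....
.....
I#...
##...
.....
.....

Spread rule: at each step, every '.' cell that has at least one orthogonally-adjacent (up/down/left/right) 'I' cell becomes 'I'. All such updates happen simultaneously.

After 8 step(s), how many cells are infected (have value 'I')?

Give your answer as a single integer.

Answer: 25

Derivation:
Step 0 (initial): 1 infected
Step 1: +1 new -> 2 infected
Step 2: +2 new -> 4 infected
Step 3: +2 new -> 6 infected
Step 4: +3 new -> 9 infected
Step 5: +4 new -> 13 infected
Step 6: +4 new -> 17 infected
Step 7: +4 new -> 21 infected
Step 8: +4 new -> 25 infected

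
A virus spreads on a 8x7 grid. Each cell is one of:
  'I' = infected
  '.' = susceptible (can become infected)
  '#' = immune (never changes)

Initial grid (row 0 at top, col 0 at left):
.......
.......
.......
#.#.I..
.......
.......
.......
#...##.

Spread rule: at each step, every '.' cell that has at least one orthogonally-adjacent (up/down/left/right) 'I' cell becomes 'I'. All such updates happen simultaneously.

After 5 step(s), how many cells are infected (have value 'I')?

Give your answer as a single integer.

Answer: 42

Derivation:
Step 0 (initial): 1 infected
Step 1: +4 new -> 5 infected
Step 2: +7 new -> 12 infected
Step 3: +10 new -> 22 infected
Step 4: +10 new -> 32 infected
Step 5: +10 new -> 42 infected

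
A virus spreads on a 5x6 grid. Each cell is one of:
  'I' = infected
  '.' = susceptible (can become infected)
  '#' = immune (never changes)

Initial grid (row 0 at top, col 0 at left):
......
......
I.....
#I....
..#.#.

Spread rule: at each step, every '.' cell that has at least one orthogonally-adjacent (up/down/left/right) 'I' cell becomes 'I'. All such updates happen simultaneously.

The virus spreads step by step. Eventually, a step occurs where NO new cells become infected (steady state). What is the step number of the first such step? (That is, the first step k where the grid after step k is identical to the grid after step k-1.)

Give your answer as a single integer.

Answer: 8

Derivation:
Step 0 (initial): 2 infected
Step 1: +4 new -> 6 infected
Step 2: +5 new -> 11 infected
Step 3: +5 new -> 16 infected
Step 4: +4 new -> 20 infected
Step 5: +4 new -> 24 infected
Step 6: +2 new -> 26 infected
Step 7: +1 new -> 27 infected
Step 8: +0 new -> 27 infected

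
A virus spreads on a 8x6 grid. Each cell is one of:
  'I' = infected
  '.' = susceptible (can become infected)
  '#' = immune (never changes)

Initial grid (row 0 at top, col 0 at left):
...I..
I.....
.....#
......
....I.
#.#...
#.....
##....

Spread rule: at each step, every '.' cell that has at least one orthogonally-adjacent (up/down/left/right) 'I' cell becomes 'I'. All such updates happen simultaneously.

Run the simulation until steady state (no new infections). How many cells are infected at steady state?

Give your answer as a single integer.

Step 0 (initial): 3 infected
Step 1: +10 new -> 13 infected
Step 2: +14 new -> 27 infected
Step 3: +9 new -> 36 infected
Step 4: +4 new -> 40 infected
Step 5: +2 new -> 42 infected
Step 6: +0 new -> 42 infected

Answer: 42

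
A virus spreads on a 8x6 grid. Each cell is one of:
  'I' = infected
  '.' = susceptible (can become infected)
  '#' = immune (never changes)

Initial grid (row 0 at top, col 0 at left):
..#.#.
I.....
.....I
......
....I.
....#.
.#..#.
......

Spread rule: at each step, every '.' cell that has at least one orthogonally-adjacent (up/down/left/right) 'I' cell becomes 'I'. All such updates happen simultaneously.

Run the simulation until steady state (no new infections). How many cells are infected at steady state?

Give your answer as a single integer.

Answer: 43

Derivation:
Step 0 (initial): 3 infected
Step 1: +9 new -> 12 infected
Step 2: +11 new -> 23 infected
Step 3: +9 new -> 32 infected
Step 4: +6 new -> 38 infected
Step 5: +3 new -> 41 infected
Step 6: +2 new -> 43 infected
Step 7: +0 new -> 43 infected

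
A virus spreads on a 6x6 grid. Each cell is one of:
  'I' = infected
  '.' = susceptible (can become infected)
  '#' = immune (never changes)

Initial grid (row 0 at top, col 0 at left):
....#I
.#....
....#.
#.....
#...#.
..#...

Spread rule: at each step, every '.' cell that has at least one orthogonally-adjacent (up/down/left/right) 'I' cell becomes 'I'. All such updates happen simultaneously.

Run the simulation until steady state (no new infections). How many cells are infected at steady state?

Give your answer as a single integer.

Step 0 (initial): 1 infected
Step 1: +1 new -> 2 infected
Step 2: +2 new -> 4 infected
Step 3: +2 new -> 6 infected
Step 4: +5 new -> 11 infected
Step 5: +4 new -> 15 infected
Step 6: +5 new -> 20 infected
Step 7: +5 new -> 25 infected
Step 8: +2 new -> 27 infected
Step 9: +1 new -> 28 infected
Step 10: +1 new -> 29 infected
Step 11: +0 new -> 29 infected

Answer: 29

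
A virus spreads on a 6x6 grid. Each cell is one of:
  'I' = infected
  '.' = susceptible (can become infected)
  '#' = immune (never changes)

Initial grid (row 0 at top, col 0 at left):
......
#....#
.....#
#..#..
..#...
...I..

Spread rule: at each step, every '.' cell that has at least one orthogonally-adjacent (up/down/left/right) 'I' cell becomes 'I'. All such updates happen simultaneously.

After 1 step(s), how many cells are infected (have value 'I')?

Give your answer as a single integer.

Step 0 (initial): 1 infected
Step 1: +3 new -> 4 infected

Answer: 4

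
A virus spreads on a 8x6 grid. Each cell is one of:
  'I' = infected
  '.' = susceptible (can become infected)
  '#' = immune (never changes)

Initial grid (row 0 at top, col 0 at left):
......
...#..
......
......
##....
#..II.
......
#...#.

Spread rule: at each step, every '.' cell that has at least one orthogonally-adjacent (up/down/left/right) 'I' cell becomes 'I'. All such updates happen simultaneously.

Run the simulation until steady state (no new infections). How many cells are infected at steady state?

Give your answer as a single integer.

Answer: 42

Derivation:
Step 0 (initial): 2 infected
Step 1: +6 new -> 8 infected
Step 2: +8 new -> 16 infected
Step 3: +7 new -> 23 infected
Step 4: +6 new -> 29 infected
Step 5: +5 new -> 34 infected
Step 6: +5 new -> 39 infected
Step 7: +2 new -> 41 infected
Step 8: +1 new -> 42 infected
Step 9: +0 new -> 42 infected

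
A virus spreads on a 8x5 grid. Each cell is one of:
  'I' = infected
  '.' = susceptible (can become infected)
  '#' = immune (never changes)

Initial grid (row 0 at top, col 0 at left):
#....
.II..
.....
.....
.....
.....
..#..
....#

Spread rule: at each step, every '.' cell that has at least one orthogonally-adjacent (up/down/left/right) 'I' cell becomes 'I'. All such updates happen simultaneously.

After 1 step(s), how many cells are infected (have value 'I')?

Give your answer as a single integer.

Step 0 (initial): 2 infected
Step 1: +6 new -> 8 infected

Answer: 8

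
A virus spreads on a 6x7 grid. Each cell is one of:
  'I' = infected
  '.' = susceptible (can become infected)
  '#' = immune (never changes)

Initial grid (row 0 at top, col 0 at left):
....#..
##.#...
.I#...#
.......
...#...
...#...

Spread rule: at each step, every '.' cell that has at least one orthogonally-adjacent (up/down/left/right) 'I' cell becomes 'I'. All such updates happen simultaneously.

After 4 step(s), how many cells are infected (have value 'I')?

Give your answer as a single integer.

Step 0 (initial): 1 infected
Step 1: +2 new -> 3 infected
Step 2: +3 new -> 6 infected
Step 3: +4 new -> 10 infected
Step 4: +4 new -> 14 infected

Answer: 14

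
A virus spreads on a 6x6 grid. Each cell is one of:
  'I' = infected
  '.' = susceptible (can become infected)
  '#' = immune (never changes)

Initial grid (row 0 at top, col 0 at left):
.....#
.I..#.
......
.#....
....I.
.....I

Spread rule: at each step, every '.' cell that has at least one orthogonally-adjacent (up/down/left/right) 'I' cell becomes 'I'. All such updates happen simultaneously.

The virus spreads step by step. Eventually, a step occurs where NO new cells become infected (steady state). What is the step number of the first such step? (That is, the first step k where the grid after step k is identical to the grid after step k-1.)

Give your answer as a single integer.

Answer: 6

Derivation:
Step 0 (initial): 3 infected
Step 1: +8 new -> 11 infected
Step 2: +10 new -> 21 infected
Step 3: +7 new -> 28 infected
Step 4: +4 new -> 32 infected
Step 5: +1 new -> 33 infected
Step 6: +0 new -> 33 infected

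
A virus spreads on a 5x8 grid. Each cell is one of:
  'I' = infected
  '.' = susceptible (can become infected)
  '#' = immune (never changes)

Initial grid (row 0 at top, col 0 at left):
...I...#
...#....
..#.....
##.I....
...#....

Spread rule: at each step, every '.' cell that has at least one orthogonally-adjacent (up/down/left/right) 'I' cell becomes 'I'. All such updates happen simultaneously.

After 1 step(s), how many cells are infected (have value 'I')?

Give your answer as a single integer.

Answer: 7

Derivation:
Step 0 (initial): 2 infected
Step 1: +5 new -> 7 infected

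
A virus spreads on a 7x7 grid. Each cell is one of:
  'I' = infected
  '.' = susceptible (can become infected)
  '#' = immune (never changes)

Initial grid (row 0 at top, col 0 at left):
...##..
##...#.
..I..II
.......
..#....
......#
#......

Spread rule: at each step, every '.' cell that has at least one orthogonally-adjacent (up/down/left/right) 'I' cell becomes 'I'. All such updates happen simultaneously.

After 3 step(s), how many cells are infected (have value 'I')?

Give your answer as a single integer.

Answer: 28

Derivation:
Step 0 (initial): 3 infected
Step 1: +8 new -> 11 infected
Step 2: +10 new -> 21 infected
Step 3: +7 new -> 28 infected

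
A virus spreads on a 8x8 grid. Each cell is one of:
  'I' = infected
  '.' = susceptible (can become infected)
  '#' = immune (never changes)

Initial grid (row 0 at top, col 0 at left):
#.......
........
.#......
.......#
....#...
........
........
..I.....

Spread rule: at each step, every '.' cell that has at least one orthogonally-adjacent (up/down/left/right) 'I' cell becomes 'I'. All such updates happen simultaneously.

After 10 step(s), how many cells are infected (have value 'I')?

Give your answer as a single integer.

Answer: 57

Derivation:
Step 0 (initial): 1 infected
Step 1: +3 new -> 4 infected
Step 2: +5 new -> 9 infected
Step 3: +6 new -> 15 infected
Step 4: +7 new -> 22 infected
Step 5: +7 new -> 29 infected
Step 6: +7 new -> 36 infected
Step 7: +8 new -> 44 infected
Step 8: +7 new -> 51 infected
Step 9: +3 new -> 54 infected
Step 10: +3 new -> 57 infected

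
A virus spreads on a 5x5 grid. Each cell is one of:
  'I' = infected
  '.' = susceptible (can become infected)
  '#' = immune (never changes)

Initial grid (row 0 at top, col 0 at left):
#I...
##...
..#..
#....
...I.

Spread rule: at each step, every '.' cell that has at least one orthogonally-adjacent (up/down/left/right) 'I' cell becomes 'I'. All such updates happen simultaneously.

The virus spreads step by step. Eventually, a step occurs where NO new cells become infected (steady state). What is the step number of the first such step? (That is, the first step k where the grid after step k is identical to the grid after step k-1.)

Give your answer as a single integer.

Answer: 6

Derivation:
Step 0 (initial): 2 infected
Step 1: +4 new -> 6 infected
Step 2: +6 new -> 12 infected
Step 3: +5 new -> 17 infected
Step 4: +2 new -> 19 infected
Step 5: +1 new -> 20 infected
Step 6: +0 new -> 20 infected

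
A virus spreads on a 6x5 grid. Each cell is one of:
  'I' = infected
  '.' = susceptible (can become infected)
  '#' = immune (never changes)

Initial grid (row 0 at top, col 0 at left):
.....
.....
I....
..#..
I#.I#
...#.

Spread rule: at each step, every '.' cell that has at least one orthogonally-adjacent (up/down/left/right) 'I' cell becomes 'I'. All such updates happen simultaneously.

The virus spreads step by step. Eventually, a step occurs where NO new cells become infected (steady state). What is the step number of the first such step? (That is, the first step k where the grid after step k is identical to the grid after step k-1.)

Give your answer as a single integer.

Step 0 (initial): 3 infected
Step 1: +6 new -> 9 infected
Step 2: +8 new -> 17 infected
Step 3: +4 new -> 21 infected
Step 4: +3 new -> 24 infected
Step 5: +1 new -> 25 infected
Step 6: +0 new -> 25 infected

Answer: 6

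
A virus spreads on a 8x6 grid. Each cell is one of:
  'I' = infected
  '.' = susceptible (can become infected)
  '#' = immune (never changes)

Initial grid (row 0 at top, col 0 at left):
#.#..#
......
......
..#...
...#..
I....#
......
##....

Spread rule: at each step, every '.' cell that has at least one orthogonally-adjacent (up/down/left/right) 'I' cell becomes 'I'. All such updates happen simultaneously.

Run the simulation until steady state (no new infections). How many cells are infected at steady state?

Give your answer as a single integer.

Answer: 40

Derivation:
Step 0 (initial): 1 infected
Step 1: +3 new -> 4 infected
Step 2: +4 new -> 8 infected
Step 3: +5 new -> 13 infected
Step 4: +5 new -> 18 infected
Step 5: +5 new -> 23 infected
Step 6: +7 new -> 30 infected
Step 7: +5 new -> 35 infected
Step 8: +3 new -> 38 infected
Step 9: +2 new -> 40 infected
Step 10: +0 new -> 40 infected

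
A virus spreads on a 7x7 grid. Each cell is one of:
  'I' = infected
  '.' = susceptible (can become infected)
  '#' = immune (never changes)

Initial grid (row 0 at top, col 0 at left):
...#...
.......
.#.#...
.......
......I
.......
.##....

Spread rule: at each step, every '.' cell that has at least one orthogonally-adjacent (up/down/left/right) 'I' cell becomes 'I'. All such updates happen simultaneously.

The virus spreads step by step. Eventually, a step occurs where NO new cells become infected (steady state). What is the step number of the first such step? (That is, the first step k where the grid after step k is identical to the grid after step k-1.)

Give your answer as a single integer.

Step 0 (initial): 1 infected
Step 1: +3 new -> 4 infected
Step 2: +5 new -> 9 infected
Step 3: +6 new -> 15 infected
Step 4: +7 new -> 22 infected
Step 5: +6 new -> 28 infected
Step 6: +6 new -> 34 infected
Step 7: +3 new -> 37 infected
Step 8: +4 new -> 41 infected
Step 9: +2 new -> 43 infected
Step 10: +1 new -> 44 infected
Step 11: +0 new -> 44 infected

Answer: 11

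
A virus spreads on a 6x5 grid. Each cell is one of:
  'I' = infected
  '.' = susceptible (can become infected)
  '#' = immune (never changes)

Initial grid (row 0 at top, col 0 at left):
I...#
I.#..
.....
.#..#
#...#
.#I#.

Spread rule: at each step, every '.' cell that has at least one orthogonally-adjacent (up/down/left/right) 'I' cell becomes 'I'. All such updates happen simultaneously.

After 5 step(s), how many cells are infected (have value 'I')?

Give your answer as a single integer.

Answer: 20

Derivation:
Step 0 (initial): 3 infected
Step 1: +4 new -> 7 infected
Step 2: +6 new -> 13 infected
Step 3: +3 new -> 16 infected
Step 4: +2 new -> 18 infected
Step 5: +2 new -> 20 infected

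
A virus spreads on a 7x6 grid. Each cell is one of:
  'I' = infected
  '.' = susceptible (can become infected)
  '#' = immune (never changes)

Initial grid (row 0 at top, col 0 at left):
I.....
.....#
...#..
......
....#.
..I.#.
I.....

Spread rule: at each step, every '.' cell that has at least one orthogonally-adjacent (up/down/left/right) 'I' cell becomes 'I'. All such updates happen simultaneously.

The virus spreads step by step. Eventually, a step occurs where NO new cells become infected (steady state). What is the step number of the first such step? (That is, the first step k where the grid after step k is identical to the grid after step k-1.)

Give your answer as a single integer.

Step 0 (initial): 3 infected
Step 1: +8 new -> 11 infected
Step 2: +8 new -> 19 infected
Step 3: +8 new -> 27 infected
Step 4: +4 new -> 31 infected
Step 5: +5 new -> 36 infected
Step 6: +2 new -> 38 infected
Step 7: +0 new -> 38 infected

Answer: 7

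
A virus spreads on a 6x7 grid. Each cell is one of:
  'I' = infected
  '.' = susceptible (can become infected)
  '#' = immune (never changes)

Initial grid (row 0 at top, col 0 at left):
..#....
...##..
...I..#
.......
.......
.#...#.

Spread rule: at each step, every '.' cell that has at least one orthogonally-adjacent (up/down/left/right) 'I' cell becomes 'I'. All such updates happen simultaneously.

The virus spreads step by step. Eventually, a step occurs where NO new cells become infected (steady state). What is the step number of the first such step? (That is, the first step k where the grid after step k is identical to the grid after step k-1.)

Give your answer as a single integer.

Answer: 7

Derivation:
Step 0 (initial): 1 infected
Step 1: +3 new -> 4 infected
Step 2: +6 new -> 10 infected
Step 3: +8 new -> 18 infected
Step 4: +10 new -> 28 infected
Step 5: +5 new -> 33 infected
Step 6: +3 new -> 36 infected
Step 7: +0 new -> 36 infected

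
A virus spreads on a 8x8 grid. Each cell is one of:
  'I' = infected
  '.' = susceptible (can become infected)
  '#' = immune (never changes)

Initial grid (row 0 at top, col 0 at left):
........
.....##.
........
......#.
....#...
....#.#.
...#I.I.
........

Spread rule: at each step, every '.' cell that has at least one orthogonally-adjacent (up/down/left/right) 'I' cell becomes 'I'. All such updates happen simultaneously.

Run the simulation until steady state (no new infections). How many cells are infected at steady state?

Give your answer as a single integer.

Answer: 57

Derivation:
Step 0 (initial): 2 infected
Step 1: +4 new -> 6 infected
Step 2: +5 new -> 11 infected
Step 3: +3 new -> 14 infected
Step 4: +5 new -> 19 infected
Step 5: +6 new -> 25 infected
Step 6: +8 new -> 33 infected
Step 7: +7 new -> 40 infected
Step 8: +6 new -> 46 infected
Step 9: +5 new -> 51 infected
Step 10: +3 new -> 54 infected
Step 11: +2 new -> 56 infected
Step 12: +1 new -> 57 infected
Step 13: +0 new -> 57 infected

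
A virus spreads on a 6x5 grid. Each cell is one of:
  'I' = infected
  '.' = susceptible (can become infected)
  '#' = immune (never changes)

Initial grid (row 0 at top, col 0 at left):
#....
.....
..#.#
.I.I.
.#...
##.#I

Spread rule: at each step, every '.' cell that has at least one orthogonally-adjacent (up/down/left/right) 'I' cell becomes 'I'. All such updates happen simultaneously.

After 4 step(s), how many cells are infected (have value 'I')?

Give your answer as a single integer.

Step 0 (initial): 3 infected
Step 1: +7 new -> 10 infected
Step 2: +5 new -> 15 infected
Step 3: +6 new -> 21 infected
Step 4: +2 new -> 23 infected

Answer: 23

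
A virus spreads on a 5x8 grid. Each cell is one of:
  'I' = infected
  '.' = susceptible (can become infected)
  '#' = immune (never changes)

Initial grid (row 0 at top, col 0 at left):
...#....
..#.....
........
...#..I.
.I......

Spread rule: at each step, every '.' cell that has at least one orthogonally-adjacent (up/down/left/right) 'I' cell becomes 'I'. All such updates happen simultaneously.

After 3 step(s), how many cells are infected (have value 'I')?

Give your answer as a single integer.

Answer: 27

Derivation:
Step 0 (initial): 2 infected
Step 1: +7 new -> 9 infected
Step 2: +10 new -> 19 infected
Step 3: +8 new -> 27 infected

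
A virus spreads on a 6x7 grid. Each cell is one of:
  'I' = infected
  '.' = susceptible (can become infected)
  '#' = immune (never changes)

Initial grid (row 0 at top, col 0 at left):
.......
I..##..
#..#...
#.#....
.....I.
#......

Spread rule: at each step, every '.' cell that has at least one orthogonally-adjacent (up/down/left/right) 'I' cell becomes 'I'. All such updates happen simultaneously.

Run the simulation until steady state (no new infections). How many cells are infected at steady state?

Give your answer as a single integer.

Answer: 35

Derivation:
Step 0 (initial): 2 infected
Step 1: +6 new -> 8 infected
Step 2: +9 new -> 17 infected
Step 3: +9 new -> 26 infected
Step 4: +5 new -> 31 infected
Step 5: +4 new -> 35 infected
Step 6: +0 new -> 35 infected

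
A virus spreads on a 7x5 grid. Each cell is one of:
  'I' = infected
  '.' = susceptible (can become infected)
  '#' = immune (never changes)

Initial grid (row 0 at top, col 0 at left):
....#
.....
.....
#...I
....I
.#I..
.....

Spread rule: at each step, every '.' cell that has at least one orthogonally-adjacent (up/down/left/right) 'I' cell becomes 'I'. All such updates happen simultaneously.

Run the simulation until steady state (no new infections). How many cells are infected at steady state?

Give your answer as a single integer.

Answer: 32

Derivation:
Step 0 (initial): 3 infected
Step 1: +7 new -> 10 infected
Step 2: +7 new -> 17 infected
Step 3: +5 new -> 22 infected
Step 4: +4 new -> 26 infected
Step 5: +3 new -> 29 infected
Step 6: +2 new -> 31 infected
Step 7: +1 new -> 32 infected
Step 8: +0 new -> 32 infected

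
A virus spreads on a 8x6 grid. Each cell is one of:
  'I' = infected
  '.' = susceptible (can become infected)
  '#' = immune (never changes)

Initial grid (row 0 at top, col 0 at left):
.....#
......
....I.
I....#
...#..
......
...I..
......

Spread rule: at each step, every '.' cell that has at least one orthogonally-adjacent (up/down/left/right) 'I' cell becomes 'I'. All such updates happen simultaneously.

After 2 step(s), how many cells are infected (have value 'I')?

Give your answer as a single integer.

Step 0 (initial): 3 infected
Step 1: +11 new -> 14 infected
Step 2: +17 new -> 31 infected

Answer: 31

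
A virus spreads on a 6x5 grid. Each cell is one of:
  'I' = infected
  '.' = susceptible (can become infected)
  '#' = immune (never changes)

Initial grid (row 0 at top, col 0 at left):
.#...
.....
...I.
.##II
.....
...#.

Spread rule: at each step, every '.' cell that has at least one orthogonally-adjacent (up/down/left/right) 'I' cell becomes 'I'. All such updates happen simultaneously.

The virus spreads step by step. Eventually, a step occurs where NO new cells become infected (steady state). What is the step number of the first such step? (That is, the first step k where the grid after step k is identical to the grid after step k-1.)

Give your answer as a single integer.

Answer: 6

Derivation:
Step 0 (initial): 3 infected
Step 1: +5 new -> 8 infected
Step 2: +6 new -> 14 infected
Step 3: +6 new -> 20 infected
Step 4: +4 new -> 24 infected
Step 5: +2 new -> 26 infected
Step 6: +0 new -> 26 infected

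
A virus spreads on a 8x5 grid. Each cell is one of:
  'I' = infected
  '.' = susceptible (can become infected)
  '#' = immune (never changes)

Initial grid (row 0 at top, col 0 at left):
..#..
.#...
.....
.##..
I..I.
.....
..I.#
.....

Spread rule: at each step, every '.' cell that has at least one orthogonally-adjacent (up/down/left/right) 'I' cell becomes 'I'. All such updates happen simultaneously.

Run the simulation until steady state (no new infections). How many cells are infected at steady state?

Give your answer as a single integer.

Step 0 (initial): 3 infected
Step 1: +11 new -> 14 infected
Step 2: +8 new -> 22 infected
Step 3: +7 new -> 29 infected
Step 4: +4 new -> 33 infected
Step 5: +2 new -> 35 infected
Step 6: +0 new -> 35 infected

Answer: 35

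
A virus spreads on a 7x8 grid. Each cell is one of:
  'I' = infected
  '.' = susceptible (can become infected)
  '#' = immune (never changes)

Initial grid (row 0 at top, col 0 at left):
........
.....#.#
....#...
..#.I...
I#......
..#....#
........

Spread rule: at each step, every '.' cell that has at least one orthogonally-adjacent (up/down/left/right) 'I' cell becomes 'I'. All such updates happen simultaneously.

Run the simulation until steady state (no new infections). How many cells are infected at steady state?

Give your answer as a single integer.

Step 0 (initial): 2 infected
Step 1: +5 new -> 7 infected
Step 2: +10 new -> 17 infected
Step 3: +12 new -> 29 infected
Step 4: +12 new -> 41 infected
Step 5: +5 new -> 46 infected
Step 6: +3 new -> 49 infected
Step 7: +0 new -> 49 infected

Answer: 49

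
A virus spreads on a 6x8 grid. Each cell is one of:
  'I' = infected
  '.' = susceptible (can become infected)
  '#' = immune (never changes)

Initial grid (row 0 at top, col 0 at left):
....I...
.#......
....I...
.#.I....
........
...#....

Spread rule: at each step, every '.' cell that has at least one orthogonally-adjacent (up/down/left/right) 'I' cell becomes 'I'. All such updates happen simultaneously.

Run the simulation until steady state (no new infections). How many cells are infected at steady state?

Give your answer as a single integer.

Step 0 (initial): 3 infected
Step 1: +8 new -> 11 infected
Step 2: +9 new -> 20 infected
Step 3: +11 new -> 31 infected
Step 4: +8 new -> 39 infected
Step 5: +5 new -> 44 infected
Step 6: +1 new -> 45 infected
Step 7: +0 new -> 45 infected

Answer: 45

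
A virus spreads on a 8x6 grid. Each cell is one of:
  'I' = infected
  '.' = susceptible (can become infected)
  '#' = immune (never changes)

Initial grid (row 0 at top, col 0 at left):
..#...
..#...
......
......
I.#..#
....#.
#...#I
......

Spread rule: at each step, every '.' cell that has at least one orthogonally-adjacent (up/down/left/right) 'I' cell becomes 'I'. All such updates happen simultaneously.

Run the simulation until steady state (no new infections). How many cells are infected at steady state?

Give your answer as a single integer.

Step 0 (initial): 2 infected
Step 1: +5 new -> 7 infected
Step 2: +4 new -> 11 infected
Step 3: +6 new -> 17 infected
Step 4: +9 new -> 26 infected
Step 5: +5 new -> 31 infected
Step 6: +4 new -> 35 infected
Step 7: +3 new -> 38 infected
Step 8: +2 new -> 40 infected
Step 9: +1 new -> 41 infected
Step 10: +0 new -> 41 infected

Answer: 41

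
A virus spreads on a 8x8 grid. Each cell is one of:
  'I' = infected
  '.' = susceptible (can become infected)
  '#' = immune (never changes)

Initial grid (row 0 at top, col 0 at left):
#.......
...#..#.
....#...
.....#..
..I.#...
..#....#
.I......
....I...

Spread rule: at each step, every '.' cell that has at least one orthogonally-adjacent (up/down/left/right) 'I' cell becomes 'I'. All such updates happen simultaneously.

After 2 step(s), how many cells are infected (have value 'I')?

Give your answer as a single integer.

Step 0 (initial): 3 infected
Step 1: +10 new -> 13 infected
Step 2: +12 new -> 25 infected

Answer: 25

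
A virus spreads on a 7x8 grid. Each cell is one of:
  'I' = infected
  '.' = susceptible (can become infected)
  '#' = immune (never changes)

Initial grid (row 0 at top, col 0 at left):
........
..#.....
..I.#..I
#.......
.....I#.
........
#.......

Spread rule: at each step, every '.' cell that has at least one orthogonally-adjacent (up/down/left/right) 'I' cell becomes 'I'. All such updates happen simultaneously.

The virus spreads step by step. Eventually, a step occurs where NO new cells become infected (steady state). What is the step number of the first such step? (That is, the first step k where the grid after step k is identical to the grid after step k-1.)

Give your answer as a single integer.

Answer: 6

Derivation:
Step 0 (initial): 3 infected
Step 1: +9 new -> 12 infected
Step 2: +16 new -> 28 infected
Step 3: +12 new -> 40 infected
Step 4: +9 new -> 49 infected
Step 5: +2 new -> 51 infected
Step 6: +0 new -> 51 infected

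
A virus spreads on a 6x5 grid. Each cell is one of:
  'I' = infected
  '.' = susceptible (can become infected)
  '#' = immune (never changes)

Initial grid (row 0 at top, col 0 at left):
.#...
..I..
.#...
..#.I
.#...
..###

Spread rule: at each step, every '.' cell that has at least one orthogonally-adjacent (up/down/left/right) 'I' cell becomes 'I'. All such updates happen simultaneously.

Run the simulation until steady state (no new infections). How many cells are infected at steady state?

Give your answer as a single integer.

Answer: 23

Derivation:
Step 0 (initial): 2 infected
Step 1: +7 new -> 9 infected
Step 2: +5 new -> 14 infected
Step 3: +4 new -> 18 infected
Step 4: +1 new -> 19 infected
Step 5: +2 new -> 21 infected
Step 6: +1 new -> 22 infected
Step 7: +1 new -> 23 infected
Step 8: +0 new -> 23 infected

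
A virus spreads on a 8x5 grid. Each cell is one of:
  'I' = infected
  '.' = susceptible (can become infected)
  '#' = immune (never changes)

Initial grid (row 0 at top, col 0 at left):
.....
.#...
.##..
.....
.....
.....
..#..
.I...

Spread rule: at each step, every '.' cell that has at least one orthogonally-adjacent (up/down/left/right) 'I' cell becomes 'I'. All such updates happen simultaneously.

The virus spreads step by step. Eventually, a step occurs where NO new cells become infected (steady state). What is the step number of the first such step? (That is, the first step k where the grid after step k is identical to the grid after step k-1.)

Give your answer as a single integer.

Step 0 (initial): 1 infected
Step 1: +3 new -> 4 infected
Step 2: +3 new -> 7 infected
Step 3: +5 new -> 12 infected
Step 4: +5 new -> 17 infected
Step 5: +4 new -> 21 infected
Step 6: +3 new -> 24 infected
Step 7: +3 new -> 27 infected
Step 8: +3 new -> 30 infected
Step 9: +4 new -> 34 infected
Step 10: +2 new -> 36 infected
Step 11: +0 new -> 36 infected

Answer: 11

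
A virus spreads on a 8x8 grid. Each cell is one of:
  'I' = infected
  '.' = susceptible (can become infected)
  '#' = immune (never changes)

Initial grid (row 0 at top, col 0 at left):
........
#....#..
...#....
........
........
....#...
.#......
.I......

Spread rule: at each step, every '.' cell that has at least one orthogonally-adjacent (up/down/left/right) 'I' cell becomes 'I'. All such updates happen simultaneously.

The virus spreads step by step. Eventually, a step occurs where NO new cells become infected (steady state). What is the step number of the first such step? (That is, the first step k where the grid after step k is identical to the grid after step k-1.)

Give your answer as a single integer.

Answer: 14

Derivation:
Step 0 (initial): 1 infected
Step 1: +2 new -> 3 infected
Step 2: +3 new -> 6 infected
Step 3: +4 new -> 10 infected
Step 4: +6 new -> 16 infected
Step 5: +6 new -> 22 infected
Step 6: +8 new -> 30 infected
Step 7: +6 new -> 36 infected
Step 8: +7 new -> 43 infected
Step 9: +6 new -> 49 infected
Step 10: +4 new -> 53 infected
Step 11: +3 new -> 56 infected
Step 12: +2 new -> 58 infected
Step 13: +1 new -> 59 infected
Step 14: +0 new -> 59 infected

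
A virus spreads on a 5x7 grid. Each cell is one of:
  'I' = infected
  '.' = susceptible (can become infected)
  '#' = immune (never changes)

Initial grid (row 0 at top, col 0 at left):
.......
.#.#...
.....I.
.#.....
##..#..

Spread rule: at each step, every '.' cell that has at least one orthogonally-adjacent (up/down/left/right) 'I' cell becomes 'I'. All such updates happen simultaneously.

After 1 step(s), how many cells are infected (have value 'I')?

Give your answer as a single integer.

Step 0 (initial): 1 infected
Step 1: +4 new -> 5 infected

Answer: 5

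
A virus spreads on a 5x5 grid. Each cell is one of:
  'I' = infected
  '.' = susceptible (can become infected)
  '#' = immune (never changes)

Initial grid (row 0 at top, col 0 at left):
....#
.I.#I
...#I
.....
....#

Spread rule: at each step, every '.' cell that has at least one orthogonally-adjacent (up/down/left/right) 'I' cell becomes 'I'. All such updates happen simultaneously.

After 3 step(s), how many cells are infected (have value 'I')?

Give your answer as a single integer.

Answer: 19

Derivation:
Step 0 (initial): 3 infected
Step 1: +5 new -> 8 infected
Step 2: +6 new -> 14 infected
Step 3: +5 new -> 19 infected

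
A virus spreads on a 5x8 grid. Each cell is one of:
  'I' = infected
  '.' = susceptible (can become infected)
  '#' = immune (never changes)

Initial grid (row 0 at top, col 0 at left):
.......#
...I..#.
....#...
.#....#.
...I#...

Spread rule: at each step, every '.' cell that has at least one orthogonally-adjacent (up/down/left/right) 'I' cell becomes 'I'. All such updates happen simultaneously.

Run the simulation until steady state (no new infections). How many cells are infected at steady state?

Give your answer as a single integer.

Answer: 34

Derivation:
Step 0 (initial): 2 infected
Step 1: +6 new -> 8 infected
Step 2: +8 new -> 16 infected
Step 3: +7 new -> 23 infected
Step 4: +6 new -> 29 infected
Step 5: +2 new -> 31 infected
Step 6: +3 new -> 34 infected
Step 7: +0 new -> 34 infected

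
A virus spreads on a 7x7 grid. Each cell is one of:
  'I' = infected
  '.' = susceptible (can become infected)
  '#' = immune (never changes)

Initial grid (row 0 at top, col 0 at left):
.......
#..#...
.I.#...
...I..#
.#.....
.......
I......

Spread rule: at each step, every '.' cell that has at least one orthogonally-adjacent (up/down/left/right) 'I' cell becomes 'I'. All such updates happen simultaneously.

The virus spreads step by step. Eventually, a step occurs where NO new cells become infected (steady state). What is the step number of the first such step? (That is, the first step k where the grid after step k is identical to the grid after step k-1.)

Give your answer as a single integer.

Step 0 (initial): 3 infected
Step 1: +9 new -> 12 infected
Step 2: +11 new -> 23 infected
Step 3: +8 new -> 31 infected
Step 4: +7 new -> 38 infected
Step 5: +4 new -> 42 infected
Step 6: +2 new -> 44 infected
Step 7: +0 new -> 44 infected

Answer: 7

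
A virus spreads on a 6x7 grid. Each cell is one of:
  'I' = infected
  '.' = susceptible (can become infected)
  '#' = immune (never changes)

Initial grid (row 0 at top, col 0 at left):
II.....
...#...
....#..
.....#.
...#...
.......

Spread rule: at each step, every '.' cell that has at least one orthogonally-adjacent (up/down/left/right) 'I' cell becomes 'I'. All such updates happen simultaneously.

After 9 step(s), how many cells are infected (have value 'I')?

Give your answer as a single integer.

Step 0 (initial): 2 infected
Step 1: +3 new -> 5 infected
Step 2: +4 new -> 9 infected
Step 3: +4 new -> 13 infected
Step 4: +6 new -> 19 infected
Step 5: +6 new -> 25 infected
Step 6: +4 new -> 29 infected
Step 7: +3 new -> 32 infected
Step 8: +3 new -> 35 infected
Step 9: +2 new -> 37 infected

Answer: 37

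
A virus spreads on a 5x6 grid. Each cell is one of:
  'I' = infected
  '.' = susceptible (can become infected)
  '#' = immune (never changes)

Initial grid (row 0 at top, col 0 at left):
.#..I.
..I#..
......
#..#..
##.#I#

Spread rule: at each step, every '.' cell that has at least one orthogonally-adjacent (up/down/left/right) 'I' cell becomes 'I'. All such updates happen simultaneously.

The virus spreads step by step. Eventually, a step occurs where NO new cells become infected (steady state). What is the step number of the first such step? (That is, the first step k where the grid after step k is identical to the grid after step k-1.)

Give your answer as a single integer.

Answer: 4

Derivation:
Step 0 (initial): 3 infected
Step 1: +7 new -> 10 infected
Step 2: +7 new -> 17 infected
Step 3: +5 new -> 22 infected
Step 4: +0 new -> 22 infected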